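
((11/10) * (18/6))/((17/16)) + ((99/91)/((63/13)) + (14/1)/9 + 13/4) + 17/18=151279/16660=9.08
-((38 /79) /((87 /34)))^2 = -1669264 /47238129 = -0.04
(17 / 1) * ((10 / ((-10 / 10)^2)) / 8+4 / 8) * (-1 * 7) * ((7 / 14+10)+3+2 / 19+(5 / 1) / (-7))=-408051 / 152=-2684.55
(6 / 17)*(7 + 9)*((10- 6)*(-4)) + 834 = 743.65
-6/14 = -3/7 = -0.43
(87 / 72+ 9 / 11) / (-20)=-107 / 1056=-0.10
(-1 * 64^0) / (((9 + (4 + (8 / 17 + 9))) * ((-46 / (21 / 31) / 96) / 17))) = 145656 / 136183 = 1.07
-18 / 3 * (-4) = 24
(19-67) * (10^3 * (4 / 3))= -64000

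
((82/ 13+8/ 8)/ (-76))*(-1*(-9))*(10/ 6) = -75/ 52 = -1.44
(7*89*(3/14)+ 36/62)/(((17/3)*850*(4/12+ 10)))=4401/1633700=0.00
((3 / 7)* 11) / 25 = 33 / 175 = 0.19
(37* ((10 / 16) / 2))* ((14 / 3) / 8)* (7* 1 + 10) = 22015 / 192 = 114.66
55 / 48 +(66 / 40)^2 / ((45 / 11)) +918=1379717 / 1500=919.81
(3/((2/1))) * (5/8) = 15/16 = 0.94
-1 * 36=-36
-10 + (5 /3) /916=-27475 /2748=-10.00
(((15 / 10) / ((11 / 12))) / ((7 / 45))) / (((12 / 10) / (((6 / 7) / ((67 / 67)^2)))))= 4050 / 539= 7.51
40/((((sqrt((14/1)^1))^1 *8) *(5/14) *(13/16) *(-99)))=-16 *sqrt(14)/1287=-0.05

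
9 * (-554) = -4986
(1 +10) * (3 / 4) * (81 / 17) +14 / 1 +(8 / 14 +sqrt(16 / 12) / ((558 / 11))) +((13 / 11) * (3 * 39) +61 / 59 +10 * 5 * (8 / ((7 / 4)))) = 11 * sqrt(3) / 837 +130291263 / 308924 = 421.78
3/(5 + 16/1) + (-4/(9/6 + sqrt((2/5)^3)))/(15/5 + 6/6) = -4157/7651 + 40 * sqrt(10)/1093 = -0.43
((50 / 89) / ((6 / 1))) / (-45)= -5 / 2403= -0.00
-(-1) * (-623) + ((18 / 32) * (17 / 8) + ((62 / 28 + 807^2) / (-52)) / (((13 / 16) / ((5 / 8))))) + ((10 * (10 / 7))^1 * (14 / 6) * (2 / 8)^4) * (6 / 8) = -3105888171 / 302848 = -10255.60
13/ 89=0.15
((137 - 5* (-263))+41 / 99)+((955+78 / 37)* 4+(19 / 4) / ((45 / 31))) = 5284.12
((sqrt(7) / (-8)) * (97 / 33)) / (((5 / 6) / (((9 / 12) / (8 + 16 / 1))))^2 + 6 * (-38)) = -291 * sqrt(7) / 382624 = -0.00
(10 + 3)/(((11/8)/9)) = 936/11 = 85.09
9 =9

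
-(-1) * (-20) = -20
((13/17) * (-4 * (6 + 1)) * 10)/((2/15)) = -27300/17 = -1605.88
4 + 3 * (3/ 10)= 49/ 10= 4.90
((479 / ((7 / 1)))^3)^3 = 1327454428646007218077919 / 40353607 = 32895558224720957.86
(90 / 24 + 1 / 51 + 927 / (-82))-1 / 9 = -191863 / 25092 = -7.65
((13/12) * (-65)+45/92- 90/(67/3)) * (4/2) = -683810/4623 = -147.91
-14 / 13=-1.08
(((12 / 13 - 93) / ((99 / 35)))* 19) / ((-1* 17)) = 88445 / 2431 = 36.38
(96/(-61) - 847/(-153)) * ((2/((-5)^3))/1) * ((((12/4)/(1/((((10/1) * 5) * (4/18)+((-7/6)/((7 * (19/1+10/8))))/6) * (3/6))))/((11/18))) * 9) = -598985842/38498625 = -15.56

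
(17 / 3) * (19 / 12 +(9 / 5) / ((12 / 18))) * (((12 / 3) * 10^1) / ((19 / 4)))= 34952 / 171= 204.40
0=0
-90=-90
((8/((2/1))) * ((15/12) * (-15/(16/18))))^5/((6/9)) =-420378134765625/65536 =-6414461284.88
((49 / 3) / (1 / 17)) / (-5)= -833 / 15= -55.53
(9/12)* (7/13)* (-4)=-1.62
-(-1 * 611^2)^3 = 52029213562955161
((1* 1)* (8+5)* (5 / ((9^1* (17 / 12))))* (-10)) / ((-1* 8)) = 325 / 51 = 6.37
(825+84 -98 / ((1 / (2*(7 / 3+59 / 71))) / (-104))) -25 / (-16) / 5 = 222919993 / 3408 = 65410.80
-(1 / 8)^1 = -1 / 8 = -0.12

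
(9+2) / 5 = 11 / 5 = 2.20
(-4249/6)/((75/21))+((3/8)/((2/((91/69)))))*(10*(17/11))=-29519791/151800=-194.47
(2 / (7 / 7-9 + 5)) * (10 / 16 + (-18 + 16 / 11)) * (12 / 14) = 1401 / 154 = 9.10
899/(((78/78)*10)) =899/10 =89.90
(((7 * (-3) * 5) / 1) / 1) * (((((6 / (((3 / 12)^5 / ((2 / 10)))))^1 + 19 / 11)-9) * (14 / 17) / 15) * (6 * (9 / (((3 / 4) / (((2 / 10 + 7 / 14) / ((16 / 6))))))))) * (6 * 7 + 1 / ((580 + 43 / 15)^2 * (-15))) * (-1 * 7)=39128162.61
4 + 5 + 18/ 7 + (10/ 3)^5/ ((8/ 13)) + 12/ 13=681.22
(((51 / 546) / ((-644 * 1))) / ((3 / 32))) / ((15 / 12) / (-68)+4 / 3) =-18496 / 15720523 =-0.00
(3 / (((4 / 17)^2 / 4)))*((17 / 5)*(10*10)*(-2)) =-147390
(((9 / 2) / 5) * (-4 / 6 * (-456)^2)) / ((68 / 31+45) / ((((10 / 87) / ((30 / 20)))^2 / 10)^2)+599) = -6188175360 / 6789038258183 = -0.00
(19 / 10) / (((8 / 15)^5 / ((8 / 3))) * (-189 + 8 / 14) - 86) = -6733125 / 315567748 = -0.02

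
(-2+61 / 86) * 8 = -444 / 43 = -10.33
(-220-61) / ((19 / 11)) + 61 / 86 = -264667 / 1634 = -161.97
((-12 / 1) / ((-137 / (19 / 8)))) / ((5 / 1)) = 57 / 1370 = 0.04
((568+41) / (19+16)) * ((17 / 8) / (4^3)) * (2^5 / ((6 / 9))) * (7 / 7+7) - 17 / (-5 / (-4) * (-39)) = 34663 / 156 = 222.20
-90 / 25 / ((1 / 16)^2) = -4608 / 5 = -921.60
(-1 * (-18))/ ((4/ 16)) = 72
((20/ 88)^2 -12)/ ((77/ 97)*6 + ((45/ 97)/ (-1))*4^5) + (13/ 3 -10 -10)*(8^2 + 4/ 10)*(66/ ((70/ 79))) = -41481735861361/ 551977800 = -75151.09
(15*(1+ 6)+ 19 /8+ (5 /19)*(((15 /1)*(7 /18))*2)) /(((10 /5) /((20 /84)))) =251815 /19152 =13.15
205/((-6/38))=-3895/3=-1298.33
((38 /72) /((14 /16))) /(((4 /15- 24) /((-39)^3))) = 1878435 /1246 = 1507.57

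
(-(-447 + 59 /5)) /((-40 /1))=-272 /25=-10.88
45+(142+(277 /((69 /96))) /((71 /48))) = 730843 /1633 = 447.55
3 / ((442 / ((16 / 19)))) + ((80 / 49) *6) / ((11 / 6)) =12106056 / 2263261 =5.35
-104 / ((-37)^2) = -104 / 1369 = -0.08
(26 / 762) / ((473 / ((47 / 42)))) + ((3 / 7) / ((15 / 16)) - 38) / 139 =-1420374647 / 5260417470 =-0.27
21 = 21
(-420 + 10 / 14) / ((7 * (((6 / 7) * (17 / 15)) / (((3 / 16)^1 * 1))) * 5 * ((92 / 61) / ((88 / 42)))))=-1969385 / 613088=-3.21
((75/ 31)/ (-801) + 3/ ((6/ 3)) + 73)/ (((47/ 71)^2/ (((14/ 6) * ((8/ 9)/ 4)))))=43516740001/ 493665111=88.15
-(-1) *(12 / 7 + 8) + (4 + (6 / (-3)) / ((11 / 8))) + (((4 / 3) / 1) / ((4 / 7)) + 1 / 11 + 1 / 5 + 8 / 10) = 3623 / 231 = 15.68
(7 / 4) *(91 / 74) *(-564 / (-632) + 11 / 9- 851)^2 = 928189658994325 / 598536864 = 1550764.40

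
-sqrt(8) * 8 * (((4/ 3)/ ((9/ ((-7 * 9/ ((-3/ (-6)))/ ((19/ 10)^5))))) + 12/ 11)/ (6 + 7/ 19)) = -440633024 * sqrt(2)/ 520371753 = -1.20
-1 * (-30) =30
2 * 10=20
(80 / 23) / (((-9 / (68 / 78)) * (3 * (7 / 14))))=-5440 / 24219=-0.22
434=434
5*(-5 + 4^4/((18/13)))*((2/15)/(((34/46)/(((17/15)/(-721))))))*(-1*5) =1.28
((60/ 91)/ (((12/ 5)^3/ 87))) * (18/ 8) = 9.34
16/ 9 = 1.78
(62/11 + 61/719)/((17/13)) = 588237/134453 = 4.38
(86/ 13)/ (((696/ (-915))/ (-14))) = 91805/ 754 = 121.76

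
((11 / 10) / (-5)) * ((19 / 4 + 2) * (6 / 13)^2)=-2673 / 8450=-0.32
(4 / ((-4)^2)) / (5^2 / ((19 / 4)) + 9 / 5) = 95 / 2684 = 0.04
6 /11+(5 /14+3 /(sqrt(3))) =139 /154+sqrt(3) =2.63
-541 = -541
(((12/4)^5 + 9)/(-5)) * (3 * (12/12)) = -151.20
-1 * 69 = -69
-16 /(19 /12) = -192 /19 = -10.11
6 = 6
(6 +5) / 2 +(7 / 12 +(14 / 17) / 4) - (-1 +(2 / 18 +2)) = 3169 / 612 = 5.18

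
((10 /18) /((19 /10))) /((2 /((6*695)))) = 34750 /57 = 609.65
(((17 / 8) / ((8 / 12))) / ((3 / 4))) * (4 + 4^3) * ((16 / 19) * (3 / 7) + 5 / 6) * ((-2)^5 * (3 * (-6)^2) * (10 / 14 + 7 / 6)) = -2088762528 / 931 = -2243568.77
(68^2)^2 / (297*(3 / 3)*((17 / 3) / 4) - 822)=-85525504 / 1605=-53286.92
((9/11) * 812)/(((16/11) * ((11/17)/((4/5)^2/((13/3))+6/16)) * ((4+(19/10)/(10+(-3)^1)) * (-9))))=-32829363/3420560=-9.60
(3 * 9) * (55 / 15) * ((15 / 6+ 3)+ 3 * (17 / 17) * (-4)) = -1287 / 2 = -643.50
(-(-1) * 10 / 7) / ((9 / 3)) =10 / 21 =0.48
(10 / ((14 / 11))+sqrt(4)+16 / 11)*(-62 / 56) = -27001 / 2156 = -12.52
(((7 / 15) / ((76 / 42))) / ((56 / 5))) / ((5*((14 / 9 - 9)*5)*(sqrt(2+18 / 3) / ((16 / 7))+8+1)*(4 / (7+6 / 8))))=-17577 / 647447800+13671*sqrt(2) / 5179582400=-0.00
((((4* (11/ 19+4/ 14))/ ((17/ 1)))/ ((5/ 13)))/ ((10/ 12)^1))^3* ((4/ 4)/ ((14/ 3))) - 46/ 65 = -85840174945418/ 131478000983875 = -0.65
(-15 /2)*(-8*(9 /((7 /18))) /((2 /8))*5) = 194400 /7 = 27771.43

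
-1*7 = -7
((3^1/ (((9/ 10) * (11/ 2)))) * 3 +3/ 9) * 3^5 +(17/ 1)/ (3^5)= 1397680/ 2673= 522.89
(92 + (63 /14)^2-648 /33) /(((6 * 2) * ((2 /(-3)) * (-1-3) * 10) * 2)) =815 /5632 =0.14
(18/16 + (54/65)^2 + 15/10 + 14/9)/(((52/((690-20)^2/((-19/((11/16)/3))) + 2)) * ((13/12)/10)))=-96232503677/20563920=-4679.68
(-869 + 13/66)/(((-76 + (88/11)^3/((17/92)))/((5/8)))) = -4873985/24188736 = -0.20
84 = 84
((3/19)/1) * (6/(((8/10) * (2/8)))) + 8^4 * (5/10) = 39002/19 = 2052.74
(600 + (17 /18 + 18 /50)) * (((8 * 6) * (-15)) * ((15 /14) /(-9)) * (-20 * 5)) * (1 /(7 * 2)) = -368145.58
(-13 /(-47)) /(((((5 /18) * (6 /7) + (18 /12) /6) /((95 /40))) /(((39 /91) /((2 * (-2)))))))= -2223 /15416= -0.14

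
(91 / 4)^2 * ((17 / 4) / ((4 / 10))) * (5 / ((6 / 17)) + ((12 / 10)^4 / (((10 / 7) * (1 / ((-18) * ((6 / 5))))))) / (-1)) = 600759230981 / 2400000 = 250316.35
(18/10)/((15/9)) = 1.08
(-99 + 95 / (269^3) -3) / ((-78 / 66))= 21839851253 / 253046417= 86.31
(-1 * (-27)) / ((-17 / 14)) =-378 / 17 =-22.24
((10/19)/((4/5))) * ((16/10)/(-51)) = -20/969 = -0.02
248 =248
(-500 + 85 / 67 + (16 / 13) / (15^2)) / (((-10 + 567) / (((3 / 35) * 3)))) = -0.23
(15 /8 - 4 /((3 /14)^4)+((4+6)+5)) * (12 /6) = -1218377 /324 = -3760.42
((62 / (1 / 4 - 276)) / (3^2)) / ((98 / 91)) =-1612 / 69489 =-0.02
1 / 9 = 0.11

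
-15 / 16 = -0.94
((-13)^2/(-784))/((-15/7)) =0.10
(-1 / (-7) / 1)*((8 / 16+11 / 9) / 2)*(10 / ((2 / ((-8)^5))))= -1269760 / 63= -20154.92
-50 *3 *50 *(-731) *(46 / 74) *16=2017560000 / 37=54528648.65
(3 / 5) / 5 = 3 / 25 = 0.12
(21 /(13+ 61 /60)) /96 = 105 /6728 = 0.02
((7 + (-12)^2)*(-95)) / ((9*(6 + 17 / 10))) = -143450 / 693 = -207.00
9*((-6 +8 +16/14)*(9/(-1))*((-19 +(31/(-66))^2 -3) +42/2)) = 4365/22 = 198.41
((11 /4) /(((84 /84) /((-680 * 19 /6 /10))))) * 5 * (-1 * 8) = 71060 /3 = 23686.67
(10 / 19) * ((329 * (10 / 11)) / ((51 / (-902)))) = -2697800 / 969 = -2784.11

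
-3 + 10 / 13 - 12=-185 / 13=-14.23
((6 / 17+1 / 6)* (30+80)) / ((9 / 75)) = 72875 / 153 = 476.31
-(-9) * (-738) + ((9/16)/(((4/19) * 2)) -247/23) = -19581731/2944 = -6651.40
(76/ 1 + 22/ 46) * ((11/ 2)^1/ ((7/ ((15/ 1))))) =901.35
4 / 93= 0.04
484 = 484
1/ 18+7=127/ 18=7.06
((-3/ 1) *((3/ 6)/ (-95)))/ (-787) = -3/ 149530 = -0.00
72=72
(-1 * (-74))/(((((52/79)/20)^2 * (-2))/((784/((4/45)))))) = -50917198500/169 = -301285198.22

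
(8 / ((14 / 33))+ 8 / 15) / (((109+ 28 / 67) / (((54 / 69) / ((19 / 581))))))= 67933176 / 16018235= 4.24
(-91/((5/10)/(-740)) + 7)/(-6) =-134687/6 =-22447.83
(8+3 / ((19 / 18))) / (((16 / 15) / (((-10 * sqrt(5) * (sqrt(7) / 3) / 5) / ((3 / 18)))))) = -1545 * sqrt(35) / 38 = -240.54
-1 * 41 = -41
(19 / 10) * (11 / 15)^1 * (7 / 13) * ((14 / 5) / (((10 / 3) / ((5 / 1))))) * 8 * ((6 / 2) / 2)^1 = 61446 / 1625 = 37.81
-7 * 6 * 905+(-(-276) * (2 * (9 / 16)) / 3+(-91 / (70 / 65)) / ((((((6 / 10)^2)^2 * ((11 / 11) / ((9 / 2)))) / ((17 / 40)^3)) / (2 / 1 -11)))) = -73481027 / 2048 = -35879.41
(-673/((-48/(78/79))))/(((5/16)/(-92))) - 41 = -4116.48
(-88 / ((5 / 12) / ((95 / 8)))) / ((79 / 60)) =-150480 / 79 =-1904.81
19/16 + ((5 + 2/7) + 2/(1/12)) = 3413/112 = 30.47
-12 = -12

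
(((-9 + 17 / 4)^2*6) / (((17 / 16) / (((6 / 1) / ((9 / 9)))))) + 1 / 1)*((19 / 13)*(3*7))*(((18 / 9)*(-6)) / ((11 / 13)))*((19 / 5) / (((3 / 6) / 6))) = -15193394.26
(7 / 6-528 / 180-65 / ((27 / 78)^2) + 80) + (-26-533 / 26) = -206848 / 405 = -510.74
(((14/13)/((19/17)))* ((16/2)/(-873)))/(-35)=272/1078155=0.00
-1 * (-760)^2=-577600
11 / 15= 0.73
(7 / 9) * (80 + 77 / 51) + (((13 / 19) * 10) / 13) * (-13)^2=152.34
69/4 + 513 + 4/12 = 6367/12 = 530.58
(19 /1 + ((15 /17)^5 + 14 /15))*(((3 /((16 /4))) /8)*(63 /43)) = 6865863921 /2442154040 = 2.81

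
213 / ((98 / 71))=154.32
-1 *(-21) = 21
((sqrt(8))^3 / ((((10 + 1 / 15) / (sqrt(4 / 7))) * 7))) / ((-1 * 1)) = -480 * sqrt(14) / 7399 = -0.24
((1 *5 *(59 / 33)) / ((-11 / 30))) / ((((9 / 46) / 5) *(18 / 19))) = -6445750 / 9801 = -657.66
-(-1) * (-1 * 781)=-781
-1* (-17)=17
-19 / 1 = -19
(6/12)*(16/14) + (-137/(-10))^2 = 131783/700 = 188.26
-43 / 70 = -0.61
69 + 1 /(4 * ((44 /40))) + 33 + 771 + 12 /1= 19475 /22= 885.23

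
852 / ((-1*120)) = -71 / 10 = -7.10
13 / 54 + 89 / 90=166 / 135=1.23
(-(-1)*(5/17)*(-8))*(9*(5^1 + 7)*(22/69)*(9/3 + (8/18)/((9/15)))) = -355520/1173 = -303.09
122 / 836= 0.15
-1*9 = -9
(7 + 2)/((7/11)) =99/7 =14.14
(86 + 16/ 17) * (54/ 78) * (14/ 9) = 20692/ 221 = 93.63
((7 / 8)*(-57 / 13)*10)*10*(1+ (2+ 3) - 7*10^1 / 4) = 229425 / 52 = 4412.02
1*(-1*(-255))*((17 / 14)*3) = 13005 / 14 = 928.93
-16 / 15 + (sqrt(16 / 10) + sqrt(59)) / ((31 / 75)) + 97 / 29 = 991 / 435 + 30 * sqrt(10) / 31 + 75 * sqrt(59) / 31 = 23.92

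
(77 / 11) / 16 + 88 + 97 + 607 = 12679 / 16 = 792.44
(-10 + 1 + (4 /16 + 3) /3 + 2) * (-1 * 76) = 1349 /3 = 449.67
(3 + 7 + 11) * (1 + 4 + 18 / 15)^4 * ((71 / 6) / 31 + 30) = 1178442587 / 1250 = 942754.07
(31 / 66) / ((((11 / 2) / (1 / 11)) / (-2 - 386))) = -12028 / 3993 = -3.01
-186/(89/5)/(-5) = 186/89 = 2.09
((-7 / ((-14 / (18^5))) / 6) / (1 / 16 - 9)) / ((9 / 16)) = -4478976 / 143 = -31321.51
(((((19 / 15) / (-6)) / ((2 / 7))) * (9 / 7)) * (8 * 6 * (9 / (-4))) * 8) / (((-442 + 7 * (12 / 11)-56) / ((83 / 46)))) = -312246 / 103385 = -3.02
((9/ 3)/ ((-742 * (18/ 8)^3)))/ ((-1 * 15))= 32/ 1352295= 0.00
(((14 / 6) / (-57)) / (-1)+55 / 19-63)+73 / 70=-706487 / 11970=-59.02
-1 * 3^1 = -3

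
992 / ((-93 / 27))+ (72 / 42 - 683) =-6785 / 7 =-969.29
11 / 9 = 1.22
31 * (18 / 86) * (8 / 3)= 744 / 43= 17.30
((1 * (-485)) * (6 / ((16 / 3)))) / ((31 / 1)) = -4365 / 248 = -17.60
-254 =-254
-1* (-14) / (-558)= -0.03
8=8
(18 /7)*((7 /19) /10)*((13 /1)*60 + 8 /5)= 35172 /475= 74.05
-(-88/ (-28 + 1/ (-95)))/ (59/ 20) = -167200/ 156999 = -1.06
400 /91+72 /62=15676 /2821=5.56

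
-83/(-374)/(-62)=-83/23188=-0.00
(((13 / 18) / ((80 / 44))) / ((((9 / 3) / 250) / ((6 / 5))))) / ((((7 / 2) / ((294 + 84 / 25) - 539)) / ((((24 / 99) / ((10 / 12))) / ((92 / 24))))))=-359008 / 1725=-208.12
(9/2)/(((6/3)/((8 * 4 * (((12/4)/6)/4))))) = 9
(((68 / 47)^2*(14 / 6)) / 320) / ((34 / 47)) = 119 / 5640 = 0.02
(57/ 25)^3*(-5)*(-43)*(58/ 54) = 8553173/ 3125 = 2737.02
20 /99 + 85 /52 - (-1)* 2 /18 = 10027 /5148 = 1.95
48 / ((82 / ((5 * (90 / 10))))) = 1080 / 41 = 26.34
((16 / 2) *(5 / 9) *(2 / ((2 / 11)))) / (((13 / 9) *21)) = 440 / 273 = 1.61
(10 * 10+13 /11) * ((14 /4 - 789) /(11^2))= -1748523 /2662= -656.85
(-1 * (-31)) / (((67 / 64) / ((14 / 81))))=27776 / 5427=5.12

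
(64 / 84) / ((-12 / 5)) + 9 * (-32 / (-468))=244 / 819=0.30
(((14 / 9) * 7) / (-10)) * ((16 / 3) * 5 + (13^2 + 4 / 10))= -144109 / 675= -213.49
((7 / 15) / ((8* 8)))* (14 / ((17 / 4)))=49 / 2040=0.02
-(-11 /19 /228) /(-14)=-11 /60648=-0.00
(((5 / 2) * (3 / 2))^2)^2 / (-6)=-16875 / 512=-32.96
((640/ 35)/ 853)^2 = 16384/ 35652841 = 0.00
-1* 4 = -4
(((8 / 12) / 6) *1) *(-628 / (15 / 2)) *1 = -1256 / 135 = -9.30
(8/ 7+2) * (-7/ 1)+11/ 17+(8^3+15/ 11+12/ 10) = 461152/ 935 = 493.21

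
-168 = -168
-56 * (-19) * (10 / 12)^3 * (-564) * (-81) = 28129500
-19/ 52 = -0.37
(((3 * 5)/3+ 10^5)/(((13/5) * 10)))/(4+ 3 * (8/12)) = 33335/52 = 641.06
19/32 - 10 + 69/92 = -277/32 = -8.66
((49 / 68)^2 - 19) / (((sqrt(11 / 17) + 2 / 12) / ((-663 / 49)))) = -9998235 / 148568 + 29994705*sqrt(187) / 1262828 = 257.51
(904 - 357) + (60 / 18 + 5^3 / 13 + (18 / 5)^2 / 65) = 2730722 / 4875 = 560.15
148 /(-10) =-14.80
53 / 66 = 0.80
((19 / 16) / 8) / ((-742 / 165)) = -3135 / 94976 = -0.03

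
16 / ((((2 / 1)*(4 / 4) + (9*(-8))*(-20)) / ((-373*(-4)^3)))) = 190976 / 721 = 264.88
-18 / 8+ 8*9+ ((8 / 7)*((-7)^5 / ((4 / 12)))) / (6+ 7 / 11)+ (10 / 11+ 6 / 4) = -27658241 / 3212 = -8610.91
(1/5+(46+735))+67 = 4241/5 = 848.20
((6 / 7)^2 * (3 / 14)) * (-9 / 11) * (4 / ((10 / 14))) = -1944 / 2695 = -0.72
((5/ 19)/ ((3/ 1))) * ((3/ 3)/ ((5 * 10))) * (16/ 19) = 8/ 5415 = 0.00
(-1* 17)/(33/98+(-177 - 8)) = 1666/18097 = 0.09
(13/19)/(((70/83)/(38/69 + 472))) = 2512991/6555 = 383.37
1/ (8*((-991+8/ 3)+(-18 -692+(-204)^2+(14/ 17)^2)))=867/ 276873640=0.00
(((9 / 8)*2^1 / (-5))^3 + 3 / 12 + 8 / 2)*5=33271 / 1600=20.79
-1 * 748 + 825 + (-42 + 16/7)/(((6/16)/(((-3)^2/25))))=6803/175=38.87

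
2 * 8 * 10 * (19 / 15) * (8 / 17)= 4864 / 51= 95.37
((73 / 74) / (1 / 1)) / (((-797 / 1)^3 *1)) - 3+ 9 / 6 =-28097517338 / 18731678201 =-1.50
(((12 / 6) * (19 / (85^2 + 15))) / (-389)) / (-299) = 19 / 421045820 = 0.00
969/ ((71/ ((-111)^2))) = 11939049/ 71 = 168155.62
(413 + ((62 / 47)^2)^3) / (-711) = -500957351829 / 851558010991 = -0.59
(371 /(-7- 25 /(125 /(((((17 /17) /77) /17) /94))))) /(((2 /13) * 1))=-1483627145 /4306611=-344.50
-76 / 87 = -0.87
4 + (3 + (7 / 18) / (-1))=119 / 18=6.61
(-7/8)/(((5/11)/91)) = -7007/40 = -175.18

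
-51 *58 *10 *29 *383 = -328545060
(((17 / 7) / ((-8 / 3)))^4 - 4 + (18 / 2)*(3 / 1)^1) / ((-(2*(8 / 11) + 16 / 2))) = -197118823 / 78675968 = -2.51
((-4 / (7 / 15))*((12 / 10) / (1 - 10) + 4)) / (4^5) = -29 / 896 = -0.03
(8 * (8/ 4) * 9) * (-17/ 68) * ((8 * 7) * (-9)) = 18144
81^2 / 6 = 2187 / 2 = 1093.50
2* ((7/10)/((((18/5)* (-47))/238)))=-833/423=-1.97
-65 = -65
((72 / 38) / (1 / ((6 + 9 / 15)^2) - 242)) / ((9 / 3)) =-13068 / 5006747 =-0.00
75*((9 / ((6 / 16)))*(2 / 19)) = 3600 / 19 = 189.47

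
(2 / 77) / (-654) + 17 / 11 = 1.55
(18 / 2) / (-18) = -1 / 2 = -0.50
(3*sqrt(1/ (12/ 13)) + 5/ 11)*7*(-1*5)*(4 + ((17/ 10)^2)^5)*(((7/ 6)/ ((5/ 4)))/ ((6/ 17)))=-1712642919074017*sqrt(39)/ 180000000000-1712642919074017/ 198000000000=-68068.89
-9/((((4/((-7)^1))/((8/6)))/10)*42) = 5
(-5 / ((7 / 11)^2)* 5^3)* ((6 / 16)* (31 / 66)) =-213125 / 784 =-271.84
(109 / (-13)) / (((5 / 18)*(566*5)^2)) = -981 / 260289250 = -0.00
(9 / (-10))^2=81 / 100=0.81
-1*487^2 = -237169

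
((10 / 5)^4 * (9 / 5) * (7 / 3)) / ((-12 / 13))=-364 / 5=-72.80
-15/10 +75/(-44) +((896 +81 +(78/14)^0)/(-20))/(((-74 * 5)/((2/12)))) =-259057/81400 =-3.18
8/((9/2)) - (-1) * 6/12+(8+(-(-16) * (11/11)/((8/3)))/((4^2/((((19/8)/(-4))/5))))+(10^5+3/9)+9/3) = 1152156287/11520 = 100013.57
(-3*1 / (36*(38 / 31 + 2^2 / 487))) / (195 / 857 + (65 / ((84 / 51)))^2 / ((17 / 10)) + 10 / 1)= -633968321 / 8696651809725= -0.00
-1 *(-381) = 381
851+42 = 893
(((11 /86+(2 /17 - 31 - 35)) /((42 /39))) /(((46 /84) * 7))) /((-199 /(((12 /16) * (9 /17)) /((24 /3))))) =101228049 /25481513792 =0.00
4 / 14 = 2 / 7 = 0.29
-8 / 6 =-4 / 3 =-1.33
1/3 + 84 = 84.33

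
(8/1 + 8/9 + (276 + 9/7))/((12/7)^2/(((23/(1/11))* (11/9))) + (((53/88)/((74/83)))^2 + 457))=0.63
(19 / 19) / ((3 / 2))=2 / 3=0.67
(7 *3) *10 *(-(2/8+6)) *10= -13125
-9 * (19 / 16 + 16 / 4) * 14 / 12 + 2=-1679 / 32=-52.47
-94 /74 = -47 /37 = -1.27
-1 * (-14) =14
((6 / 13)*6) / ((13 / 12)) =432 / 169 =2.56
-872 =-872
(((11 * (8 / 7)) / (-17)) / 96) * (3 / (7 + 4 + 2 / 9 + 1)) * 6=-27 / 2380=-0.01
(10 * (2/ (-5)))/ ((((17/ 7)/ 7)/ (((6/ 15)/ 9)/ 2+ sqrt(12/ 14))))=-28 * sqrt(42)/ 17- 196/ 765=-10.93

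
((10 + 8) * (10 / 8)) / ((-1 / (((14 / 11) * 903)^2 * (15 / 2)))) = -26969652675 / 121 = -222889691.53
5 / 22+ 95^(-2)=45147 / 198550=0.23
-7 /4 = -1.75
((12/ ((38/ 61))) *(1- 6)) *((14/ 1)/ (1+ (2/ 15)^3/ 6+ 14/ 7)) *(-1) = 259402500/ 577201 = 449.41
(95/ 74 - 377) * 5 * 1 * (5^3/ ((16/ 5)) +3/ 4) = -88552555/ 1184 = -74791.01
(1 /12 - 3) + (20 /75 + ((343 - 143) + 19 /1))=4327 /20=216.35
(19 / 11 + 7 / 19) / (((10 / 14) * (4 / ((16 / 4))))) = 3066 / 1045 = 2.93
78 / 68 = 39 / 34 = 1.15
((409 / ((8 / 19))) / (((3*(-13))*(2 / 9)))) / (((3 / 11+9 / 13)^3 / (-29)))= 50692028101 / 14016384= 3616.63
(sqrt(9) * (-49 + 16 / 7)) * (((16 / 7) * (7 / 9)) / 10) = -872 / 35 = -24.91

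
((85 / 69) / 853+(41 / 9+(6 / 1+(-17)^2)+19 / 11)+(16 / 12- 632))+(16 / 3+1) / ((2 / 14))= -553645375 / 1942281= -285.05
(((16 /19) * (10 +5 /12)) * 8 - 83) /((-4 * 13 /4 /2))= 1462 /741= 1.97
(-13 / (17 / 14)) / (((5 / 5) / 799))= -8554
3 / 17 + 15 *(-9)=-2292 / 17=-134.82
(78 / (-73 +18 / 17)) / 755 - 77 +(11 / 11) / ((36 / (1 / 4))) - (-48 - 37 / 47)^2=-721722301817531 / 293718713040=-2457.19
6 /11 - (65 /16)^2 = -44939 /2816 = -15.96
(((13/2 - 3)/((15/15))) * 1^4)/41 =7/82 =0.09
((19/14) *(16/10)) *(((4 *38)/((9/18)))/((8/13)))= 37544/35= 1072.69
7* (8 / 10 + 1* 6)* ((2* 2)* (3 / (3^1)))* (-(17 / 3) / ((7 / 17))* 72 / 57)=-314432 / 95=-3309.81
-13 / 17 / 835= -13 / 14195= -0.00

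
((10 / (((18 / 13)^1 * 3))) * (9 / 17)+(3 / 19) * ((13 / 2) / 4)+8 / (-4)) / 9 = -3635 / 69768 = -0.05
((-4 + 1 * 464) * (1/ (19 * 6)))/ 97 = 230/ 5529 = 0.04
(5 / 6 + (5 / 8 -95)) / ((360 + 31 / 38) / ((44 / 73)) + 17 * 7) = -469205 / 3599613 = -0.13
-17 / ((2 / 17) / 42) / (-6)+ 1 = 2025 / 2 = 1012.50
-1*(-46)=46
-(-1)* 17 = 17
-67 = -67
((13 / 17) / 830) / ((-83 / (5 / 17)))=-13 / 3981842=-0.00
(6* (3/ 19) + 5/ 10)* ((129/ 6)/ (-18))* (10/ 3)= -5.76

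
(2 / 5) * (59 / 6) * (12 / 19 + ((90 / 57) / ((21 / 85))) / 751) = 3772106 / 1498245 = 2.52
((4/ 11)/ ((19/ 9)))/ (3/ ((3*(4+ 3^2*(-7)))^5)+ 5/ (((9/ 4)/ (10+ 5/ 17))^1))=35440227350028/ 4706704122462947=0.01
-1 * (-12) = 12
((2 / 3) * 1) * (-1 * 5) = -10 / 3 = -3.33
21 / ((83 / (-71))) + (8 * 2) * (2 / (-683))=-1021009 / 56689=-18.01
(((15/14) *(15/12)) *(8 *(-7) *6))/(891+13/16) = -7200/14269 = -0.50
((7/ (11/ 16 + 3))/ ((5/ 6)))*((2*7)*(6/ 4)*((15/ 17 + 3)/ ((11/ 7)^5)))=1423082304/ 73424615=19.38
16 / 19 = 0.84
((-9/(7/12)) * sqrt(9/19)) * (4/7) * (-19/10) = 648 * sqrt(19)/245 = 11.53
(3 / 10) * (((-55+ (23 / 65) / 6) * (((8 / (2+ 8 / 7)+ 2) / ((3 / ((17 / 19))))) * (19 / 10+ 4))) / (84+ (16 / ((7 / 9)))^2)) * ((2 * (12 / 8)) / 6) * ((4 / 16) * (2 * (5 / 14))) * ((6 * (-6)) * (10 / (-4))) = -2.09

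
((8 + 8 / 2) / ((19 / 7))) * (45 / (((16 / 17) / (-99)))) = -20926.78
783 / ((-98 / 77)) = -615.21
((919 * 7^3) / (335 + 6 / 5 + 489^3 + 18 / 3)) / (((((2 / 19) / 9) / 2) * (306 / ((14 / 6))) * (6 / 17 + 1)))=209619305 / 80682052728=0.00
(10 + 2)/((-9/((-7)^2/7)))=-28/3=-9.33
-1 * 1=-1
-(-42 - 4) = 46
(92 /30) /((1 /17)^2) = 13294 /15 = 886.27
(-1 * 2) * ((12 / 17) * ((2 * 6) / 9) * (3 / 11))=-96 / 187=-0.51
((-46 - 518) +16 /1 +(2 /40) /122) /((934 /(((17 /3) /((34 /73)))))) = -97609687 /13673760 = -7.14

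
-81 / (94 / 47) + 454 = 827 / 2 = 413.50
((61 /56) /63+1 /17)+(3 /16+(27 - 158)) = -15682091 /119952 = -130.74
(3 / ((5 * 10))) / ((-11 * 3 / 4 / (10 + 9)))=-38 / 275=-0.14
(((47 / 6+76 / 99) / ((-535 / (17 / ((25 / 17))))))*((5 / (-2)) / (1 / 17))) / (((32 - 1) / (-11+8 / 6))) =-242638331 / 98514900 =-2.46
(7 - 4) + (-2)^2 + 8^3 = 519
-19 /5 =-3.80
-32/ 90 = -16/ 45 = -0.36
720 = 720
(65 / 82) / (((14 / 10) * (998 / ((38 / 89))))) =6175 / 25491914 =0.00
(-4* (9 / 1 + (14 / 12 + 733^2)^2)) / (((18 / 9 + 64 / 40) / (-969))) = 16783897247179075 / 54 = 310812911984797.69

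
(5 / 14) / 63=5 / 882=0.01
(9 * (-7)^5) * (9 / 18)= -151263 / 2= -75631.50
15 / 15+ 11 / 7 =18 / 7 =2.57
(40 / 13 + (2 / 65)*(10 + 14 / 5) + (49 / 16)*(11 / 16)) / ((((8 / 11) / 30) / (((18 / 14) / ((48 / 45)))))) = 413373213 / 1490944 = 277.26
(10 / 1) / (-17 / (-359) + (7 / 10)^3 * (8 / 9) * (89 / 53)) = 107026875 / 5986409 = 17.88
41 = 41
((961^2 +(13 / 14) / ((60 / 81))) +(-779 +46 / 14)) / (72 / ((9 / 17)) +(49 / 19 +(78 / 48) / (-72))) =353448834408 / 53072635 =6659.72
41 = 41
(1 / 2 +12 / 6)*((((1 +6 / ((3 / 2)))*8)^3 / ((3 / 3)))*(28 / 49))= 91428.57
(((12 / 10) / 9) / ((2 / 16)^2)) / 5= 128 / 75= 1.71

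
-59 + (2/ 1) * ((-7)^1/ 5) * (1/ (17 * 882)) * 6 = -105317/ 1785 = -59.00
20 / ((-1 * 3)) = -6.67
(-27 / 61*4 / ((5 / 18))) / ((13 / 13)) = -1944 / 305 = -6.37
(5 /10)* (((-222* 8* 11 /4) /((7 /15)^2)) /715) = -9990 /637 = -15.68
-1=-1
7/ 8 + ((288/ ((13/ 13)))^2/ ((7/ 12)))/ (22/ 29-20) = -12827153/ 1736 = -7388.91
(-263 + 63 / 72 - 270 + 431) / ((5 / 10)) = -809 / 4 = -202.25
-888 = -888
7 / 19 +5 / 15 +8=496 / 57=8.70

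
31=31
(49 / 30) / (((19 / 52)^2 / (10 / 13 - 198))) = -13066144 / 5415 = -2412.95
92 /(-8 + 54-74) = -23 /7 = -3.29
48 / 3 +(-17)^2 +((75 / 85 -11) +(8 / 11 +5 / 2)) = 111493 / 374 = 298.11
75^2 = 5625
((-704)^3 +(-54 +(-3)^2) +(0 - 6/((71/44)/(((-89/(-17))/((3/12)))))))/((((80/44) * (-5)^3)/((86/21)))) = 28456959853333/4526250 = 6287094.14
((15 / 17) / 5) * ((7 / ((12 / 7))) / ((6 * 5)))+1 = 2089 / 2040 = 1.02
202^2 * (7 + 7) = 571256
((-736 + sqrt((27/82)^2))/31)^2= 3639105625/6461764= 563.18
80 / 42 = 40 / 21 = 1.90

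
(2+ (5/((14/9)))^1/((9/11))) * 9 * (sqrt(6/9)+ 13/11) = 249 * sqrt(6)/14+ 9711/154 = 106.62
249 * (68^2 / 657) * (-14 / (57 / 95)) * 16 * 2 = -859694080 / 657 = -1308514.58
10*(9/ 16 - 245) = -19555/ 8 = -2444.38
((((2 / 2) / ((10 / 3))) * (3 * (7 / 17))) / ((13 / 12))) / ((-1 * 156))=-63 / 28730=-0.00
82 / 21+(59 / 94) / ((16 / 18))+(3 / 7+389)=888953 / 2256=394.04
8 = 8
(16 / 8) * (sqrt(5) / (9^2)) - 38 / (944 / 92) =-437 / 118+ 2 * sqrt(5) / 81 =-3.65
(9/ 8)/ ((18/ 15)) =15/ 16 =0.94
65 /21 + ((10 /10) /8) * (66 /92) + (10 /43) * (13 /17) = 18996743 /5649168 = 3.36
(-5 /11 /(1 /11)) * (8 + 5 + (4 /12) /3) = -590 /9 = -65.56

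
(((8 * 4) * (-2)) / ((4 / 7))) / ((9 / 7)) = -784 / 9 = -87.11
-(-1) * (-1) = -1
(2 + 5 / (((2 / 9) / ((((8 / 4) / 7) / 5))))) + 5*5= 198 / 7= 28.29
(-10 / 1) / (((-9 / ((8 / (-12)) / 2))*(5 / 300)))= -200 / 9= -22.22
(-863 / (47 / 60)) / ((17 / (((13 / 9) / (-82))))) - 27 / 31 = 824411 / 3046587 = 0.27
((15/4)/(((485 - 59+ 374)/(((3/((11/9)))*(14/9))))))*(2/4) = 63/7040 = 0.01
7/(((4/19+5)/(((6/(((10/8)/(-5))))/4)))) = -8.06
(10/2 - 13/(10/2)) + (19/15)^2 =901/225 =4.00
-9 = -9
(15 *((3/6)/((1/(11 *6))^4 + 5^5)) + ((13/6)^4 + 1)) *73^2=9435455987743117633/76847680801296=122781.27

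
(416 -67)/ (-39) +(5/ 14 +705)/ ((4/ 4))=380239/ 546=696.41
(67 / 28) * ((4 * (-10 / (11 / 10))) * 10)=-67000 / 77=-870.13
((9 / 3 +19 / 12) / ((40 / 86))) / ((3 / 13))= 6149 / 144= 42.70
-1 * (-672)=672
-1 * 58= -58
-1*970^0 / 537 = -1 / 537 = -0.00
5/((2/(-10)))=-25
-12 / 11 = -1.09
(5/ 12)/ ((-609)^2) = 5/ 4450572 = 0.00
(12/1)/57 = 4/19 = 0.21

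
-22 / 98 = -11 / 49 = -0.22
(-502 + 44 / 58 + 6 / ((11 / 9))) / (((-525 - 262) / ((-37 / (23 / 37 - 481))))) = 108376885 / 2231108011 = 0.05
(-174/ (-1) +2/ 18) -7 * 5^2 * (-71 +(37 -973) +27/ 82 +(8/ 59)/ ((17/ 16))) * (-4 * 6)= -1564555900759/ 370107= -4227306.97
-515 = -515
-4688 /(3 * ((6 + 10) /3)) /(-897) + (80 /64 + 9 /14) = 55745 /25116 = 2.22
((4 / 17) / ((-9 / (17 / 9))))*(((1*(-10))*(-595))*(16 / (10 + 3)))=-380800 / 1053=-361.63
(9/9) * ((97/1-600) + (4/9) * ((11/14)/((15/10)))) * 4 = -380092/189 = -2011.07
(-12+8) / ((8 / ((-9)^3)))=729 / 2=364.50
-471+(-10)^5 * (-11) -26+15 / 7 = 7696536 / 7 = 1099505.14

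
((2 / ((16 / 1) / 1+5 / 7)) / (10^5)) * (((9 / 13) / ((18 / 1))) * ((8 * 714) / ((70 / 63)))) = 0.00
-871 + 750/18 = -2488/3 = -829.33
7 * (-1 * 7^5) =-117649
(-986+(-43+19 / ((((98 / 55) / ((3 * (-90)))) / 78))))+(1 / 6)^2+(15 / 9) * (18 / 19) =-7561067513 / 33516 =-225595.76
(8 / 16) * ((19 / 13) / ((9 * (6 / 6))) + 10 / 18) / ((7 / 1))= 0.05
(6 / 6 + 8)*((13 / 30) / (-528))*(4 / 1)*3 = -39 / 440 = -0.09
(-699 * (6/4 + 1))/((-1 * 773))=3495/1546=2.26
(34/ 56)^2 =289/ 784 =0.37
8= 8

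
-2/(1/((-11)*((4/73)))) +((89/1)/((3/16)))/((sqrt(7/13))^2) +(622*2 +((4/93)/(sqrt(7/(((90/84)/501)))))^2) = 10987870205572/5166557991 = 2126.73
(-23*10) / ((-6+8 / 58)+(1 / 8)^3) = 3415040 / 87011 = 39.25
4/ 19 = 0.21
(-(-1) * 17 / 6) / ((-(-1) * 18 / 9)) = 17 / 12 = 1.42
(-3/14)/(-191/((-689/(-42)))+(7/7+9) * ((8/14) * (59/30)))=6201/11716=0.53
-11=-11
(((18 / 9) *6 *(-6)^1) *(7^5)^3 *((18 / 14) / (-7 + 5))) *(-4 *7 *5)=-30764198584430640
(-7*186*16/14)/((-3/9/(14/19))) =3289.26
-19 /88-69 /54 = -1.49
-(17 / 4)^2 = -18.06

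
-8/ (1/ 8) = -64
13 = 13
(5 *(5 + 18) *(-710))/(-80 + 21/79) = 6450350/6299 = 1024.03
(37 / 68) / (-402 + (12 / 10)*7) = -185 / 133824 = -0.00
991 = 991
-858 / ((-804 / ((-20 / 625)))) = -286 / 8375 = -0.03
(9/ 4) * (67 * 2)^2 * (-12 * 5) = -2424060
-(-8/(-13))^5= -32768/371293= -0.09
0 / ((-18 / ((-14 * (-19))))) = 0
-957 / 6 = -319 / 2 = -159.50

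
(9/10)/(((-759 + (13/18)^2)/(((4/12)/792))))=-27/54064340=-0.00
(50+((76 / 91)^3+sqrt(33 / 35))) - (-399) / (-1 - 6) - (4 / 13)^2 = -5.54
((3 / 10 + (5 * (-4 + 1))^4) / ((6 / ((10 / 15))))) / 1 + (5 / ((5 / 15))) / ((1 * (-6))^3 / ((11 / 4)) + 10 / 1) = 31808326 / 5655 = 5624.81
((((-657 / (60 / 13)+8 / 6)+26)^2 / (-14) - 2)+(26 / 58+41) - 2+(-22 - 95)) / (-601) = 1497363029 / 878421600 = 1.70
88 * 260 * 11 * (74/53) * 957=17823474240/53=336291966.79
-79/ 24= -3.29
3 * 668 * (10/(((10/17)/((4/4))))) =34068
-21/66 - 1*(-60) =1313/22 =59.68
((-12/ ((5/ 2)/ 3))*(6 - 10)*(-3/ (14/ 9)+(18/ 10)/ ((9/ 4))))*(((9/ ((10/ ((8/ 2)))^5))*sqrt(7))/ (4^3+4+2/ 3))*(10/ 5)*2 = -0.92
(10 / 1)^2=100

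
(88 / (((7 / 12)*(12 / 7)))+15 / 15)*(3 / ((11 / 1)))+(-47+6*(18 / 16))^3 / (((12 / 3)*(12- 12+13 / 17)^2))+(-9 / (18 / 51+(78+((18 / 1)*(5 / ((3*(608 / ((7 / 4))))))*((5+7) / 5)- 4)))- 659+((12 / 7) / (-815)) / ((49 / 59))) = -1461600337899016779229 / 51262587679663360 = -28512.03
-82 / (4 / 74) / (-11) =137.91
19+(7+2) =28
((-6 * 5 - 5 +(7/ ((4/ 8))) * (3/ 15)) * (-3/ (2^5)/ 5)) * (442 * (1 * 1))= 106743/ 400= 266.86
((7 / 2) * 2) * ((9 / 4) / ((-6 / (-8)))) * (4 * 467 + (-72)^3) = -7798980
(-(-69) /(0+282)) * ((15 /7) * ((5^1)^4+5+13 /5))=218247 /658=331.68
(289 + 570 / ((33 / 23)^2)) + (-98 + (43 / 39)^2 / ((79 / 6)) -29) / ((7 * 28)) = 178973112313 / 316632316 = 565.24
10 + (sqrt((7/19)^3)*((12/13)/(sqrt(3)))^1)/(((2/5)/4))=280*sqrt(399)/4693 + 10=11.19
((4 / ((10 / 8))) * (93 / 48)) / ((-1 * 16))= -31 / 80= -0.39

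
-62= -62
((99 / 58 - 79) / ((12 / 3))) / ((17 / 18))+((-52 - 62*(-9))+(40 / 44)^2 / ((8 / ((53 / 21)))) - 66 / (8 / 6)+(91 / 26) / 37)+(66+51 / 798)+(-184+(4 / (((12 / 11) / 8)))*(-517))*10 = -25663337281481 / 167744236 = -152990.87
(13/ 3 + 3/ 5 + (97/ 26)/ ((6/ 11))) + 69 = 21001/ 260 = 80.77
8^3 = 512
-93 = -93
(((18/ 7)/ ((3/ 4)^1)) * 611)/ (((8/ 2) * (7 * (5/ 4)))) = 14664/ 245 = 59.85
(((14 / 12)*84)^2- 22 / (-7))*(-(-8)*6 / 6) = 538000 / 7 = 76857.14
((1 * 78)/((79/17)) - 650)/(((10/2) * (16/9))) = -56277/790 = -71.24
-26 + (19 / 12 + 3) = -257 / 12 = -21.42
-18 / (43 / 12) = -216 / 43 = -5.02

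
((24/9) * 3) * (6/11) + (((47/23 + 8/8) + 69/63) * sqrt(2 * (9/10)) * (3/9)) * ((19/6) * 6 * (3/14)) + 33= 37981 * sqrt(5)/11270 + 411/11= 44.90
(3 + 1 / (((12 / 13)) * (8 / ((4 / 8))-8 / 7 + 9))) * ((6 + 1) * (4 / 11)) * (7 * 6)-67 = 475015 / 1837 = 258.58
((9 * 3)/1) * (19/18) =28.50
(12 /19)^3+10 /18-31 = -1863814 /61731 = -30.19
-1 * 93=-93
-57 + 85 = 28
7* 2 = 14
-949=-949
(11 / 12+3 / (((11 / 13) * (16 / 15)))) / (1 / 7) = 15673 / 528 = 29.68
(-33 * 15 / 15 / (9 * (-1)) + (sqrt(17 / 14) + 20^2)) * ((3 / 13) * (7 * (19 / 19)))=3 * sqrt(238) / 26 + 8477 / 13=653.86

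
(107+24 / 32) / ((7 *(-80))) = -431 / 2240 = -0.19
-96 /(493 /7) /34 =-336 /8381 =-0.04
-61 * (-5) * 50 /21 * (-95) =-1448750 /21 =-68988.10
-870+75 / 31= -26895 / 31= -867.58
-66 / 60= -11 / 10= -1.10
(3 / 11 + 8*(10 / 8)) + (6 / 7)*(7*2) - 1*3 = 212 / 11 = 19.27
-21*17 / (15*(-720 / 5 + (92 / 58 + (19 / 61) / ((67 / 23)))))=14104237 / 84333185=0.17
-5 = -5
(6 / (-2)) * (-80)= 240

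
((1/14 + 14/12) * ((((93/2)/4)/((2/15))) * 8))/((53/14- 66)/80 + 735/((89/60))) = 86080800/49314481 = 1.75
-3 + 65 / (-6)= -83 / 6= -13.83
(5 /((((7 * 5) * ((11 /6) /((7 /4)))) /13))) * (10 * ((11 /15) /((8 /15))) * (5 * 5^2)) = 24375 /8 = 3046.88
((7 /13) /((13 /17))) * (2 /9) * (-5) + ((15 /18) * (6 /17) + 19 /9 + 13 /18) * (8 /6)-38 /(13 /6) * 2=-819392 /25857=-31.69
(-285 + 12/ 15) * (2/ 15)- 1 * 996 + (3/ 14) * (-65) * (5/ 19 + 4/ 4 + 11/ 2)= -45010969/ 39900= -1128.09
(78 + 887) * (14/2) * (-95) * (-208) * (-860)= -114791768000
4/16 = 1/4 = 0.25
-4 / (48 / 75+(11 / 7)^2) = -4900 / 3809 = -1.29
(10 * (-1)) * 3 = -30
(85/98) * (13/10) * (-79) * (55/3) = -960245/588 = -1633.07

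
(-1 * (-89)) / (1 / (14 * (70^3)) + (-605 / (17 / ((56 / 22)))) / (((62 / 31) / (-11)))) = 7265426000 / 40672940017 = 0.18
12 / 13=0.92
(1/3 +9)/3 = 28/9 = 3.11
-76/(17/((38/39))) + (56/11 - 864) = -6295792/7293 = -863.27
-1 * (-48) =48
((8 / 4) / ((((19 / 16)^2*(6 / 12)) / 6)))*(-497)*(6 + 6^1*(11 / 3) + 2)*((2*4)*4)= -2931425280 / 361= -8120291.63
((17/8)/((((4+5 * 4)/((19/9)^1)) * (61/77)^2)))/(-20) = -1915067/128597760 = -0.01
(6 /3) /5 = 2 /5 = 0.40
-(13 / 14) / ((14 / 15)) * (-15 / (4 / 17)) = 49725 / 784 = 63.42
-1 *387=-387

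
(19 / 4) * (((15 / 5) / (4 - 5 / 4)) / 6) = 19 / 22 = 0.86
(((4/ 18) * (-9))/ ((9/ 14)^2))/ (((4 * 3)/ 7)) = -686/ 243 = -2.82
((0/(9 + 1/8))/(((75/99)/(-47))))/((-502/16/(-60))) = 0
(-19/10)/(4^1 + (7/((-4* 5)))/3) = -114/233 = -0.49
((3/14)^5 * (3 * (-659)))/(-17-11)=480411/15059072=0.03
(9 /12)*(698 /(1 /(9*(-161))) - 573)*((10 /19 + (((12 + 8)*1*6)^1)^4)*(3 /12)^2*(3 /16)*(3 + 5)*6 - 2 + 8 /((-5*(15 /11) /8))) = -53824759266118593 /608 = -88527564582431.90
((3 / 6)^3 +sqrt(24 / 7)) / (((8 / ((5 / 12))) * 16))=5 / 12288 +5 * sqrt(42) / 5376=0.01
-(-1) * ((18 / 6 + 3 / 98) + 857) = 84283 / 98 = 860.03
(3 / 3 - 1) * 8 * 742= 0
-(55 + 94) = -149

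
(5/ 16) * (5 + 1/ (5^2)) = 63/ 40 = 1.58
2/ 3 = 0.67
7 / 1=7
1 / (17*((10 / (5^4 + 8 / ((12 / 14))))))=1903 / 510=3.73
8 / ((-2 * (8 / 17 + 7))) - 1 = -195 / 127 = -1.54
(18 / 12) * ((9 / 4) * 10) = 135 / 4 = 33.75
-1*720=-720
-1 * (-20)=20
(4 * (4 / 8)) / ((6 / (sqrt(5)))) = sqrt(5) / 3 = 0.75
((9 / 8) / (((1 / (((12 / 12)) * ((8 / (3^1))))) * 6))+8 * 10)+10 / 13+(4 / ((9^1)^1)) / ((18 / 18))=19121 / 234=81.71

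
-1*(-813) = 813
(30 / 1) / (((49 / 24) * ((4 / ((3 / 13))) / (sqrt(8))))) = 1080 * sqrt(2) / 637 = 2.40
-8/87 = -0.09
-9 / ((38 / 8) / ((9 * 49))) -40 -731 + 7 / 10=-305117 / 190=-1605.88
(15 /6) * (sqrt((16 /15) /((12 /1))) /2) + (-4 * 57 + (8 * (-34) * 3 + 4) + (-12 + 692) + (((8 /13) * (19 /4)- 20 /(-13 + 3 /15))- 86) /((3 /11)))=-411145 /624 + sqrt(5) /6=-658.51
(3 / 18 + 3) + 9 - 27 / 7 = 349 / 42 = 8.31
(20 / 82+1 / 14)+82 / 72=15025 / 10332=1.45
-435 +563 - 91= 37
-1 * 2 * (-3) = 6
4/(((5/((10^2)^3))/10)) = 8000000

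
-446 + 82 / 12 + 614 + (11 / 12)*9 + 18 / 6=2233 / 12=186.08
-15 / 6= -5 / 2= -2.50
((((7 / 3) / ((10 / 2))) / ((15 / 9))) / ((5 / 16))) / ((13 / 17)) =1904 / 1625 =1.17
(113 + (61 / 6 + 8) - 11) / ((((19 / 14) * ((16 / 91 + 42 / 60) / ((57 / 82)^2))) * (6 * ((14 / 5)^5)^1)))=397515625 / 8402955904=0.05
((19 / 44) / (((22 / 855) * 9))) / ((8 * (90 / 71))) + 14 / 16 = 147599 / 139392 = 1.06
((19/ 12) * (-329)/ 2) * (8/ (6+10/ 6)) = -271.78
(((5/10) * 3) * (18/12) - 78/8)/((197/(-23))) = 345/394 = 0.88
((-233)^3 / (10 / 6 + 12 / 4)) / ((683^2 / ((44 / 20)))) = -417428121 / 32654230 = -12.78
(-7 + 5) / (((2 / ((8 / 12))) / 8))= -16 / 3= -5.33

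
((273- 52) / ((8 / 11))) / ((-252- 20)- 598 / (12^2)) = -21879 / 19883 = -1.10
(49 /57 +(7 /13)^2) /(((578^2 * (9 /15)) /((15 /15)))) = 27685 /4827346758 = 0.00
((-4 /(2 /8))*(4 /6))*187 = -1994.67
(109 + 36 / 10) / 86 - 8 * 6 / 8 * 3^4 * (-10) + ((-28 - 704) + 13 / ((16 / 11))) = 14235569 / 3440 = 4138.25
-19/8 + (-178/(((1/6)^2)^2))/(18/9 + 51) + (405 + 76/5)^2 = 1825458449/10600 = 172213.06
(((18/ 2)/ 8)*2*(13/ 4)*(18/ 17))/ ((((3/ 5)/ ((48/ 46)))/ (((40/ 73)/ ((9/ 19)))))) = 444600/ 28543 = 15.58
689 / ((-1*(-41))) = 689 / 41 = 16.80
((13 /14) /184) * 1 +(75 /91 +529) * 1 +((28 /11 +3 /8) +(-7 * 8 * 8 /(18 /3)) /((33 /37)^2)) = 6859477139 /15629328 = 438.88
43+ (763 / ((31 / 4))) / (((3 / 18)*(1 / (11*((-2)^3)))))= -1610123 / 31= -51939.45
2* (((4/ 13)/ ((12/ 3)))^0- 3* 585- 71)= -3650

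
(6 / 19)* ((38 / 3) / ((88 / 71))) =71 / 22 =3.23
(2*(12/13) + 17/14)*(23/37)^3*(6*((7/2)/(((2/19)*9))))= 128763361/7901868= 16.30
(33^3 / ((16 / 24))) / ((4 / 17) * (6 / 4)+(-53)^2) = 1832787 / 95518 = 19.19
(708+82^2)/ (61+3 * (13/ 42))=104048/ 867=120.01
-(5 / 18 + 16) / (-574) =293 / 10332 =0.03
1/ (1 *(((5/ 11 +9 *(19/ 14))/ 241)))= 37114/ 1951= 19.02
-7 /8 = -0.88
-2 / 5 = -0.40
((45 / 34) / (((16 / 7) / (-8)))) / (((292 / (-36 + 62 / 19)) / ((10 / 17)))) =489825 / 1603372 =0.31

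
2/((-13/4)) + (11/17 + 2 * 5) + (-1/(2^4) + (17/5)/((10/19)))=1452339/88400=16.43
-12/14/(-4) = 3/14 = 0.21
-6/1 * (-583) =3498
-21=-21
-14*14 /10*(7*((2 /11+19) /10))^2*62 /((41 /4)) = -13254970204 /620125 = -21374.67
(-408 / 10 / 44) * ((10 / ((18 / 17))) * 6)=-578 / 11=-52.55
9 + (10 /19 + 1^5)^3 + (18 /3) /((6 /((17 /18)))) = 1666763 /123462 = 13.50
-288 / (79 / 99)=-28512 / 79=-360.91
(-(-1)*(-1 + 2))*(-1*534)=-534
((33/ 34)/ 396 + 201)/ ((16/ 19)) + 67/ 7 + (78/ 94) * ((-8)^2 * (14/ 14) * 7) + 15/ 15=1333743155/ 2147712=621.01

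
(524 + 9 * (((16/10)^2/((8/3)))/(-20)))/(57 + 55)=32723/7000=4.67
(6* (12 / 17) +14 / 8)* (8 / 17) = 2.82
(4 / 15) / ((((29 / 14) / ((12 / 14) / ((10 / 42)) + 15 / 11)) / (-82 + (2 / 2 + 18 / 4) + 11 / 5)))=-47.48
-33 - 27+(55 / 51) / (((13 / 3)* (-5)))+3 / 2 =-25879 / 442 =-58.55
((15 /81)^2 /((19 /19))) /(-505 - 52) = -25 /406053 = -0.00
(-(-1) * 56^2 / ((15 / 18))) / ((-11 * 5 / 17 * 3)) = -106624 / 275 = -387.72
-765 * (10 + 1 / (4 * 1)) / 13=-31365 / 52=-603.17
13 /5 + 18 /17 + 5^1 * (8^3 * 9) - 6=1958201 /85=23037.66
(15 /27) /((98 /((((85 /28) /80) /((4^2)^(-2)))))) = 170 /3087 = 0.06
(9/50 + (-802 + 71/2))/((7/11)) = -210738/175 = -1204.22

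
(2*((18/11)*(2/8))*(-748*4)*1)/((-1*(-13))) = -2448/13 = -188.31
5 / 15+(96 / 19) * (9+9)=5203 / 57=91.28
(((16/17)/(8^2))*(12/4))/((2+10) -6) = 1/136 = 0.01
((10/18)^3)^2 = 15625/531441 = 0.03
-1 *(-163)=163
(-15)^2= 225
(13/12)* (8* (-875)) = -22750/3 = -7583.33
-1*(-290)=290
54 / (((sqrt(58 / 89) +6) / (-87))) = -690.14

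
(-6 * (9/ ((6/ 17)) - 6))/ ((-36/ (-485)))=-6305/ 4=-1576.25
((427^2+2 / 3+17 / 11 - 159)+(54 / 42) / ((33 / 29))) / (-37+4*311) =150.93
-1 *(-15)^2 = -225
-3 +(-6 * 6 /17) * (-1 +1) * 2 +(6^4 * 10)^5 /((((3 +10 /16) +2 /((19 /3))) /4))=222294433155828940798203 /599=371109237321918098160.61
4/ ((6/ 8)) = 16/ 3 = 5.33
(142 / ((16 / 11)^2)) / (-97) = -8591 / 12416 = -0.69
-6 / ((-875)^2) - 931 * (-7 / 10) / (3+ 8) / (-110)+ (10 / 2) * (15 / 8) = 6548874817 / 741125000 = 8.84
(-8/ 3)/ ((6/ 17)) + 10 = 22/ 9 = 2.44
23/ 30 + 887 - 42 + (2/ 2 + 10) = 856.77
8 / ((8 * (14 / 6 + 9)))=3 / 34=0.09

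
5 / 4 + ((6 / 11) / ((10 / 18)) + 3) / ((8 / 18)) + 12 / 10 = 251 / 22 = 11.41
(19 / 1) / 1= 19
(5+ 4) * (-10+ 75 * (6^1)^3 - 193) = 143973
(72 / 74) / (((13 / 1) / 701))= 52.47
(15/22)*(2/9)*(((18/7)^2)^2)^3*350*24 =2313662762852352000/21750594173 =106372393.53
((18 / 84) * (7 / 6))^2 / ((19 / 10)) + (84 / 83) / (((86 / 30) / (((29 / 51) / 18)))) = 1218655 / 27666888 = 0.04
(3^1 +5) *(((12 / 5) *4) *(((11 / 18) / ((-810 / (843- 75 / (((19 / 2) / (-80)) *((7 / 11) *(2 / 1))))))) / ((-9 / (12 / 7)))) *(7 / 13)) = 1032064 / 129675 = 7.96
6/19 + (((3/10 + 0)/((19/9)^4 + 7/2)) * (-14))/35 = 45237396/145620275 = 0.31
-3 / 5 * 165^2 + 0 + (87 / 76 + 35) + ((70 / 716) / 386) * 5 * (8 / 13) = -556319607543 / 34132436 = -16298.85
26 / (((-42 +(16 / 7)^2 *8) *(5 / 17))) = -10829 / 25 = -433.16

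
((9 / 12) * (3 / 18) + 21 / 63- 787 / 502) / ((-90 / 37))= 247271 / 542160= 0.46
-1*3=-3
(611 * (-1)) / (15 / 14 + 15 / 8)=-34216 / 165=-207.37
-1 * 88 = -88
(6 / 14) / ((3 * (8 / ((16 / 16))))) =1 / 56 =0.02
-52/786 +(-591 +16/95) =-22061167/37335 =-590.90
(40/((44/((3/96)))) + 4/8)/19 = 93/3344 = 0.03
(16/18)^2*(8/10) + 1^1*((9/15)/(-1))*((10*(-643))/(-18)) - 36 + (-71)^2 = 1940476/405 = 4791.30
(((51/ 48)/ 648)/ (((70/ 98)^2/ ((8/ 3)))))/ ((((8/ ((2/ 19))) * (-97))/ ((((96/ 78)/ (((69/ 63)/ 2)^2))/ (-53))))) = 40817/ 453423476025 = 0.00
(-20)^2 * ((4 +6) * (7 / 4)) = 7000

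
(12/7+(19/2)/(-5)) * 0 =0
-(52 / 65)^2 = -16 / 25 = -0.64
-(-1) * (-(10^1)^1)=-10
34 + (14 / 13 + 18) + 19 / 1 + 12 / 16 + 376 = 23339 / 52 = 448.83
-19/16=-1.19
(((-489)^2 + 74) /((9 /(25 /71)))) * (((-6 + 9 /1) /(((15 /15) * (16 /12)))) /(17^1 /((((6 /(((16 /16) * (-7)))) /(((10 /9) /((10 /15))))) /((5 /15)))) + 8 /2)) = -161456625 /53818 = -3000.05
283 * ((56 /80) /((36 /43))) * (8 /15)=85183 /675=126.20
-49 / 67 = -0.73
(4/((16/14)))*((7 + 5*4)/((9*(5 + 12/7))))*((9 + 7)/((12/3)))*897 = 263718/47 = 5611.02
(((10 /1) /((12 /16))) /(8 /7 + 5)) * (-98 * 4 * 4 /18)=-189.08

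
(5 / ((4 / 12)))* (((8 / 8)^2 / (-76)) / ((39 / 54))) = -135 / 494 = -0.27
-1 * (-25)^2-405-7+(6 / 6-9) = -1045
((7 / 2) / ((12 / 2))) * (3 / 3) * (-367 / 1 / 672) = -0.32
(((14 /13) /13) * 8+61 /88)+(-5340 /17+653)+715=266789557 /252824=1055.24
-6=-6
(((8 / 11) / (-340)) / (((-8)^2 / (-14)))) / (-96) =-7 / 1436160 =-0.00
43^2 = 1849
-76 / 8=-19 / 2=-9.50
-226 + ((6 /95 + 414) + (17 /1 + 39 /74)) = 1445299 /7030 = 205.59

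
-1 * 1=-1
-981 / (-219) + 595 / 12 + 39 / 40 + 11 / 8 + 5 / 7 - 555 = -3816196 / 7665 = -497.87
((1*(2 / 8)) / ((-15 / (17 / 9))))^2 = 289 / 291600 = 0.00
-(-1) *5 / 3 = 5 / 3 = 1.67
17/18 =0.94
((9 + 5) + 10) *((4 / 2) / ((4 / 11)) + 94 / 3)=884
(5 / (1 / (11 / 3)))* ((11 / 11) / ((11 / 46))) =230 / 3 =76.67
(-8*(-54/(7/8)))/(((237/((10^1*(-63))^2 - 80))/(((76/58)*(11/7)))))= 191083115520/112259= 1702162.99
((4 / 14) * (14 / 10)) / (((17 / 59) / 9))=1062 / 85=12.49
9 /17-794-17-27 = -837.47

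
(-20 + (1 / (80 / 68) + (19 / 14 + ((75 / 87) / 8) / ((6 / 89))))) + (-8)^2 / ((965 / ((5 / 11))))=-1671914059 / 103432560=-16.16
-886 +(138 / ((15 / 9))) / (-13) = -58004 / 65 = -892.37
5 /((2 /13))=65 /2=32.50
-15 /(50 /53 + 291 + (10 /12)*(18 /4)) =-3180 /62687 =-0.05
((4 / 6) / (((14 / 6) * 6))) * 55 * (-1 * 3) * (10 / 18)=-275 / 63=-4.37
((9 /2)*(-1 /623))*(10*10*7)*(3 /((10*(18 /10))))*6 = -5.06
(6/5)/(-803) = -6/4015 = -0.00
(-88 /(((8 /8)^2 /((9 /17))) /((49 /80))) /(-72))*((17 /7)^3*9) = 28611 /560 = 51.09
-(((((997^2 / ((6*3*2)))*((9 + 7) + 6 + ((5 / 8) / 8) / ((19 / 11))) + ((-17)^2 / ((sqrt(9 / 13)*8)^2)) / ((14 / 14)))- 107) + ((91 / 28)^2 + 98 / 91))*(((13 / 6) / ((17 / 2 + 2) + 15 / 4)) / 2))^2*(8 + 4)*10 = -822771926768719278125 / 3202768896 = -256893941925.16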